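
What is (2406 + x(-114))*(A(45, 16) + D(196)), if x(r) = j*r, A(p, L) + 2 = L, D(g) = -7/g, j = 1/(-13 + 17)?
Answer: 1859205/56 ≈ 33200.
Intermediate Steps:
j = ¼ (j = 1/4 = ¼ ≈ 0.25000)
A(p, L) = -2 + L
x(r) = r/4
(2406 + x(-114))*(A(45, 16) + D(196)) = (2406 + (¼)*(-114))*((-2 + 16) - 7/196) = (2406 - 57/2)*(14 - 7*1/196) = 4755*(14 - 1/28)/2 = (4755/2)*(391/28) = 1859205/56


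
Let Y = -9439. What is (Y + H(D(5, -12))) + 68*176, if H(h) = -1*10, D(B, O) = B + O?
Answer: 2519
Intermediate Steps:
H(h) = -10
(Y + H(D(5, -12))) + 68*176 = (-9439 - 10) + 68*176 = -9449 + 11968 = 2519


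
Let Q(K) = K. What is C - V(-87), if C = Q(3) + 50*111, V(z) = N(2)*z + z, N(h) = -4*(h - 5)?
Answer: 6684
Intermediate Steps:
N(h) = 20 - 4*h (N(h) = -4*(-5 + h) = 20 - 4*h)
V(z) = 13*z (V(z) = (20 - 4*2)*z + z = (20 - 8)*z + z = 12*z + z = 13*z)
C = 5553 (C = 3 + 50*111 = 3 + 5550 = 5553)
C - V(-87) = 5553 - 13*(-87) = 5553 - 1*(-1131) = 5553 + 1131 = 6684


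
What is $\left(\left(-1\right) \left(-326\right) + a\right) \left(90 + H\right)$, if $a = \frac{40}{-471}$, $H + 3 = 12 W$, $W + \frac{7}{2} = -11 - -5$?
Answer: $- \frac{1381554}{157} \approx -8799.7$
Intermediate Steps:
$W = - \frac{19}{2}$ ($W = - \frac{7}{2} - 6 = - \frac{19}{2} \approx -9.5$)
$H = -117$ ($H = -3 + 12 \left(- \frac{19}{2}\right) = -3 - 114 = -117$)
$a = - \frac{40}{471}$ ($a = 40 \left(- \frac{1}{471}\right) = - \frac{40}{471} \approx -0.084926$)
$\left(\left(-1\right) \left(-326\right) + a\right) \left(90 + H\right) = \left(\left(-1\right) \left(-326\right) - \frac{40}{471}\right) \left(90 - 117\right) = \left(326 - \frac{40}{471}\right) \left(-27\right) = \frac{153506}{471} \left(-27\right) = - \frac{1381554}{157}$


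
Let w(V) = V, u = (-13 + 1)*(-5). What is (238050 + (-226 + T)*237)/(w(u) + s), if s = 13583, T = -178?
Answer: 142302/13643 ≈ 10.430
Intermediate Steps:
u = 60 (u = -12*(-5) = 60)
(238050 + (-226 + T)*237)/(w(u) + s) = (238050 + (-226 - 178)*237)/(60 + 13583) = (238050 - 404*237)/13643 = (238050 - 95748)*(1/13643) = 142302*(1/13643) = 142302/13643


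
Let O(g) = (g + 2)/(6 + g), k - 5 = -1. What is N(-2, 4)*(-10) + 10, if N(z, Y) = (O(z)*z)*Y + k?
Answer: -30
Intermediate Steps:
k = 4 (k = 5 - 1 = 4)
O(g) = (2 + g)/(6 + g)
N(z, Y) = 4 + Y*z*(2 + z)/(6 + z) (N(z, Y) = (((2 + z)/(6 + z))*z)*Y + 4 = (z*(2 + z)/(6 + z))*Y + 4 = Y*z*(2 + z)/(6 + z) + 4 = 4 + Y*z*(2 + z)/(6 + z))
N(-2, 4)*(-10) + 10 = ((24 + 4*(-2) + 4*(-2)*(2 - 2))/(6 - 2))*(-10) + 10 = ((24 - 8 + 4*(-2)*0)/4)*(-10) + 10 = ((24 - 8 + 0)/4)*(-10) + 10 = ((¼)*16)*(-10) + 10 = 4*(-10) + 10 = -40 + 10 = -30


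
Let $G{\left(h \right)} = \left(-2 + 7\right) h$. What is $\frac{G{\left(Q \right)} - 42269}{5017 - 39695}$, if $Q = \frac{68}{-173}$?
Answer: $\frac{7312877}{5999294} \approx 1.219$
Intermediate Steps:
$Q = - \frac{68}{173}$ ($Q = 68 \left(- \frac{1}{173}\right) = - \frac{68}{173} \approx -0.39306$)
$G{\left(h \right)} = 5 h$
$\frac{G{\left(Q \right)} - 42269}{5017 - 39695} = \frac{5 \left(- \frac{68}{173}\right) - 42269}{5017 - 39695} = \frac{- \frac{340}{173} - 42269}{-34678} = \left(- \frac{7312877}{173}\right) \left(- \frac{1}{34678}\right) = \frac{7312877}{5999294}$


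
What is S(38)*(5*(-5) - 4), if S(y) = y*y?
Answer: -41876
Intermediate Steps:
S(y) = y²
S(38)*(5*(-5) - 4) = 38²*(5*(-5) - 4) = 1444*(-25 - 4) = 1444*(-29) = -41876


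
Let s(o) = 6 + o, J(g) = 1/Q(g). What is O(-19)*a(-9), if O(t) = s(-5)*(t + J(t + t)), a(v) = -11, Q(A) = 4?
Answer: 825/4 ≈ 206.25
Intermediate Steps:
J(g) = 1/4
O(t) = 1/4 + t (O(t) = (6 - 5)*(t + 1/4) = 1*(1/4 + t) = 1/4 + t)
O(-19)*a(-9) = (1/4 - 19)*(-11) = -75/4*(-11) = 825/4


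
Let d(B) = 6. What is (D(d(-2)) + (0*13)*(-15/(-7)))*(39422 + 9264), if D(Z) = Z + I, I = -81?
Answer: -3651450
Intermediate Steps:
D(Z) = -81 + Z (D(Z) = Z - 81 = -81 + Z)
(D(d(-2)) + (0*13)*(-15/(-7)))*(39422 + 9264) = ((-81 + 6) + (0*13)*(-15/(-7)))*(39422 + 9264) = (-75 + 0*(-15*(-1/7)))*48686 = (-75 + 0*(15/7))*48686 = (-75 + 0)*48686 = -75*48686 = -3651450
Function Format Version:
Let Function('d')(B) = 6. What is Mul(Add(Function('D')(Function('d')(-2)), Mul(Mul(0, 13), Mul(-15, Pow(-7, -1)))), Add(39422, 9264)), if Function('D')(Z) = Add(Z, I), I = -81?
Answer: -3651450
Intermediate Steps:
Function('D')(Z) = Add(-81, Z) (Function('D')(Z) = Add(Z, -81) = Add(-81, Z))
Mul(Add(Function('D')(Function('d')(-2)), Mul(Mul(0, 13), Mul(-15, Pow(-7, -1)))), Add(39422, 9264)) = Mul(Add(Add(-81, 6), Mul(Mul(0, 13), Mul(-15, Pow(-7, -1)))), Add(39422, 9264)) = Mul(Add(-75, Mul(0, Mul(-15, Rational(-1, 7)))), 48686) = Mul(Add(-75, Mul(0, Rational(15, 7))), 48686) = Mul(Add(-75, 0), 48686) = Mul(-75, 48686) = -3651450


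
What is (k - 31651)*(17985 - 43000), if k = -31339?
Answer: 1575694850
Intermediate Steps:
(k - 31651)*(17985 - 43000) = (-31339 - 31651)*(17985 - 43000) = -62990*(-25015) = 1575694850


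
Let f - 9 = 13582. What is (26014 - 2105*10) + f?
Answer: 18555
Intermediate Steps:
f = 13591 (f = 9 + 13582 = 13591)
(26014 - 2105*10) + f = (26014 - 2105*10) + 13591 = (26014 - 21050) + 13591 = 4964 + 13591 = 18555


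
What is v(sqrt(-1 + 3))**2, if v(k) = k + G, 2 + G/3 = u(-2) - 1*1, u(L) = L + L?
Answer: (21 - sqrt(2))**2 ≈ 383.60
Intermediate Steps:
u(L) = 2*L
G = -21 (G = -6 + 3*(2*(-2) - 1*1) = -6 + 3*(-4 - 1) = -6 + 3*(-5) = -6 - 15 = -21)
v(k) = -21 + k (v(k) = k - 21 = -21 + k)
v(sqrt(-1 + 3))**2 = (-21 + sqrt(-1 + 3))**2 = (-21 + sqrt(2))**2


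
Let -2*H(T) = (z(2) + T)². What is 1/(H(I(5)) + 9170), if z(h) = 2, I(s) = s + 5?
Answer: 1/9098 ≈ 0.00010991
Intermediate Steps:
I(s) = 5 + s
H(T) = -(2 + T)²/2
1/(H(I(5)) + 9170) = 1/(-(2 + (5 + 5))²/2 + 9170) = 1/(-(2 + 10)²/2 + 9170) = 1/(-½*12² + 9170) = 1/(-½*144 + 9170) = 1/(-72 + 9170) = 1/9098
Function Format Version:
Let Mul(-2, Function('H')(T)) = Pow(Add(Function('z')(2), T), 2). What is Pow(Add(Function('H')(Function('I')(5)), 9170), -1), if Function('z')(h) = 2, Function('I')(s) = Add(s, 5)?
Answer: Rational(1, 9098) ≈ 0.00010991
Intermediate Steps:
Function('I')(s) = Add(5, s)
Function('H')(T) = Mul(Rational(-1, 2), Pow(Add(2, T), 2))
Pow(Add(Function('H')(Function('I')(5)), 9170), -1) = Pow(Add(Mul(Rational(-1, 2), Pow(Add(2, Add(5, 5)), 2)), 9170), -1) = Pow(Add(Mul(Rational(-1, 2), Pow(Add(2, 10), 2)), 9170), -1) = Pow(Add(Mul(Rational(-1, 2), Pow(12, 2)), 9170), -1) = Pow(Add(Mul(Rational(-1, 2), 144), 9170), -1) = Pow(Add(-72, 9170), -1) = Pow(9098, -1) = Rational(1, 9098)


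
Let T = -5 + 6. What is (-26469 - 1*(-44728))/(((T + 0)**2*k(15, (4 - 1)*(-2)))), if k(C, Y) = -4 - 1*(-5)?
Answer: 18259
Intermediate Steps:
T = 1
k(C, Y) = 1 (k(C, Y) = -4 + 5 = 1)
(-26469 - 1*(-44728))/(((T + 0)**2*k(15, (4 - 1)*(-2)))) = (-26469 - 1*(-44728))/(((1 + 0)**2*1)) = (-26469 + 44728)/((1**2*1)) = 18259/((1*1)) = 18259/1 = 18259*1 = 18259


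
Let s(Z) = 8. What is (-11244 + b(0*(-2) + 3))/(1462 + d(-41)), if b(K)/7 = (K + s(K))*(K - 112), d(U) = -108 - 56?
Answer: -19637/1298 ≈ -15.129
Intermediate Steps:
d(U) = -164
b(K) = 7*(-112 + K)*(8 + K) (b(K) = 7*((K + 8)*(K - 112)) = 7*((8 + K)*(-112 + K)) = 7*((-112 + K)*(8 + K)) = 7*(-112 + K)*(8 + K))
(-11244 + b(0*(-2) + 3))/(1462 + d(-41)) = (-11244 + (-6272 - 728*(0*(-2) + 3) + 7*(0*(-2) + 3)²))/(1462 - 164) = (-11244 + (-6272 - 728*(0 + 3) + 7*(0 + 3)²))/1298 = (-11244 + (-6272 - 728*3 + 7*3²))*(1/1298) = (-11244 + (-6272 - 2184 + 7*9))*(1/1298) = (-11244 + (-6272 - 2184 + 63))*(1/1298) = (-11244 - 8393)*(1/1298) = -19637*1/1298 = -19637/1298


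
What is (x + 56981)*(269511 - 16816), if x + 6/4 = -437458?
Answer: -192290029115/2 ≈ -9.6145e+10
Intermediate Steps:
x = -874919/2 (x = -3/2 - 437458 = -874919/2 ≈ -4.3746e+5)
(x + 56981)*(269511 - 16816) = (-874919/2 + 56981)*(269511 - 16816) = -760957/2*252695 = -192290029115/2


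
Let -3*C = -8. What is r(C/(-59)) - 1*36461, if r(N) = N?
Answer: -6453605/177 ≈ -36461.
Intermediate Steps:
C = 8/3 (C = -⅓*(-8) = 8/3 ≈ 2.6667)
r(C/(-59)) - 1*36461 = (8/3)/(-59) - 1*36461 = (8/3)*(-1/59) - 36461 = -8/177 - 36461 = -6453605/177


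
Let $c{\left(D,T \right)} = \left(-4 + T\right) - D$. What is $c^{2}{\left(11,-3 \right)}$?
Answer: $324$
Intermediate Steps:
$c{\left(D,T \right)} = -4 + T - D$
$c^{2}{\left(11,-3 \right)} = \left(-4 - 3 - 11\right)^{2} = \left(-18\right)^{2} = 324$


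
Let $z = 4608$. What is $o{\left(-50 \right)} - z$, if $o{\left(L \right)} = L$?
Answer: $-4658$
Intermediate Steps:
$o{\left(-50 \right)} - z = -50 - 4608 = -4658$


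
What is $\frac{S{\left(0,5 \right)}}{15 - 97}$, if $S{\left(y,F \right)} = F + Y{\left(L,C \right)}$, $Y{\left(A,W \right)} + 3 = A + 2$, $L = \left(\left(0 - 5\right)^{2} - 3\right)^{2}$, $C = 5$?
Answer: $- \frac{244}{41} \approx -5.9512$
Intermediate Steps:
$L = 484$ ($L = \left(\left(-5\right)^{2} - 3\right)^{2} = \left(25 - 3\right)^{2} = 22^{2} = 484$)
$Y{\left(A,W \right)} = -1 + A$ ($Y{\left(A,W \right)} = -3 + \left(A + 2\right) = -3 + \left(2 + A\right) = -1 + A$)
$S{\left(y,F \right)} = 483 + F$ ($S{\left(y,F \right)} = F + \left(-1 + 484\right) = F + 483 = 483 + F$)
$\frac{S{\left(0,5 \right)}}{15 - 97} = \frac{483 + 5}{15 - 97} = \frac{488}{-82} = 488 \left(- \frac{1}{82}\right) = - \frac{244}{41}$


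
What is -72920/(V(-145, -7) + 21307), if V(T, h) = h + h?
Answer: -72920/21293 ≈ -3.4246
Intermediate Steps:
V(T, h) = 2*h
-72920/(V(-145, -7) + 21307) = -72920/(2*(-7) + 21307) = -72920/(-14 + 21307) = -72920/21293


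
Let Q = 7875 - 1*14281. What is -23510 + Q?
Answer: -29916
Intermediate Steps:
Q = -6406 (Q = 7875 - 14281 = -6406)
-23510 + Q = -23510 - 6406 = -29916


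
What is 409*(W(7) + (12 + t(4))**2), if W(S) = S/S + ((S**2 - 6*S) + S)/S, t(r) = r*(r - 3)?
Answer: 105931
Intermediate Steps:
t(r) = r*(-3 + r)
W(S) = 1 + (S**2 - 5*S)/S
409*(W(7) + (12 + t(4))**2) = 409*((-4 + 7) + (12 + 4*(-3 + 4))**2) = 409*(3 + (12 + 4*1)**2) = 409*(3 + (12 + 4)**2) = 409*(3 + 16**2) = 409*(3 + 256) = 409*259 = 105931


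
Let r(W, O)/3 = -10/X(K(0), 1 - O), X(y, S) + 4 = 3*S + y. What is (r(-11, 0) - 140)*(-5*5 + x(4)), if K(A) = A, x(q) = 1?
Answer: 2640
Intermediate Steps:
X(y, S) = -4 + y + 3*S (X(y, S) = -4 + (3*S + y) = -4 + (y + 3*S) = -4 + y + 3*S)
r(W, O) = -30/(-1 - 3*O) (r(W, O) = 3*(-10/(-4 + 0 + 3*(1 - O))) = 3*(-10/(-4 + 0 + (3 - 3*O))) = 3*(-10/(-1 - 3*O)) = -30/(-1 - 3*O))
(r(-11, 0) - 140)*(-5*5 + x(4)) = (30/(1 + 3*0) - 140)*(-5*5 + 1) = (30/(1 + 0) - 140)*(-25 + 1) = (30/1 - 140)*(-24) = (30*1 - 140)*(-24) = (30 - 140)*(-24) = -110*(-24) = 2640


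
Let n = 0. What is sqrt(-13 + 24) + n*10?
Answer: sqrt(11) ≈ 3.3166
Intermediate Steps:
sqrt(-13 + 24) + n*10 = sqrt(-13 + 24) + 0*10 = sqrt(11) + 0 = sqrt(11)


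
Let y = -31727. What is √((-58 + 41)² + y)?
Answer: I*√31438 ≈ 177.31*I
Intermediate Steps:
√((-58 + 41)² + y) = √((-58 + 41)² - 31727) = √((-17)² - 31727) = √(289 - 31727) = √(-31438) = I*√31438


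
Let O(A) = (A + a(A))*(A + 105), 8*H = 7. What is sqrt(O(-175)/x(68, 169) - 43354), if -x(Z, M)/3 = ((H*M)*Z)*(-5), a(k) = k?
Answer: I*sqrt(19057003026)/663 ≈ 208.22*I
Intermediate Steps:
H = 7/8 (H = (1/8)*7 = 7/8 ≈ 0.87500)
O(A) = 2*A*(105 + A) (O(A) = (A + A)*(A + 105) = (2*A)*(105 + A) = 2*A*(105 + A))
x(Z, M) = 105*M*Z/8 (x(Z, M) = -3*(7*M/8)*Z*(-5) = -3*7*M*Z/8*(-5) = -(-105)*M*Z/8 = 105*M*Z/8)
sqrt(O(-175)/x(68, 169) - 43354) = sqrt((2*(-175)*(105 - 175))/(((105/8)*169*68)) - 43354) = sqrt((2*(-175)*(-70))/(301665/2) - 43354) = sqrt(24500*(2/301665) - 43354) = sqrt(1400/8619 - 43354) = sqrt(-373666726/8619) = I*sqrt(19057003026)/663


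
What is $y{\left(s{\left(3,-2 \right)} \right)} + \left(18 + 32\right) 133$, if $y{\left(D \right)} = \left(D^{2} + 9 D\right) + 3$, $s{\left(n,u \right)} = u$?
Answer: $6639$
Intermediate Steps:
$y{\left(D \right)} = 3 + D^{2} + 9 D$
$y{\left(s{\left(3,-2 \right)} \right)} + \left(18 + 32\right) 133 = \left(3 + \left(-2\right)^{2} + 9 \left(-2\right)\right) + \left(18 + 32\right) 133 = \left(3 + 4 - 18\right) + 50 \cdot 133 = -11 + 6650 = 6639$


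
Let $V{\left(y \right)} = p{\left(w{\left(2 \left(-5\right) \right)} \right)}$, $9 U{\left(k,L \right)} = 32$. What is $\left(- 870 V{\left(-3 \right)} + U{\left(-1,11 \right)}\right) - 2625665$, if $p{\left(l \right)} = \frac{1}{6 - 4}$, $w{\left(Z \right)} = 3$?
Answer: $- \frac{23634868}{9} \approx -2.6261 \cdot 10^{6}$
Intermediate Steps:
$U{\left(k,L \right)} = \frac{32}{9}$ ($U{\left(k,L \right)} = \frac{1}{9} \cdot 32 = \frac{32}{9}$)
$p{\left(l \right)} = \frac{1}{2}$
$V{\left(y \right)} = \frac{1}{2}$
$\left(- 870 V{\left(-3 \right)} + U{\left(-1,11 \right)}\right) - 2625665 = \left(\left(-870\right) \frac{1}{2} + \frac{32}{9}\right) - 2625665 = \left(-435 + \frac{32}{9}\right) - 2625665 = - \frac{3883}{9} - 2625665 = - \frac{23634868}{9}$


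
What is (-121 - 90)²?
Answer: 44521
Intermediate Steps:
(-121 - 90)² = (-211)² = 44521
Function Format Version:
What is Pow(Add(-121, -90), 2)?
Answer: 44521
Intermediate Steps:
Pow(Add(-121, -90), 2) = Pow(-211, 2) = 44521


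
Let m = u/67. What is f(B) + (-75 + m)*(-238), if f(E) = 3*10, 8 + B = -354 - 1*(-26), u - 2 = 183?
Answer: 1153930/67 ≈ 17223.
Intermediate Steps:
u = 185 (u = 2 + 183 = 185)
m = 185/67 ≈ 2.7612
B = -336 (B = -8 + (-354 - 1*(-26)) = -8 + (-354 + 26) = -8 - 328 = -336)
f(E) = 30
f(B) + (-75 + m)*(-238) = 30 + (-75 + 185/67)*(-238) = 30 - 4840/67*(-238) = 30 + 1151920/67 = 1153930/67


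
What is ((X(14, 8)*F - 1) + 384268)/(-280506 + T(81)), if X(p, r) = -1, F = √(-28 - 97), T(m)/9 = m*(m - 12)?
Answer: -128089/76735 + I*√5/46041 ≈ -1.6692 + 4.8567e-5*I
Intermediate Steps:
T(m) = 9*m*(-12 + m) (T(m) = 9*(m*(m - 12)) = 9*(m*(-12 + m)) = 9*m*(-12 + m))
F = 5*I*√5 (F = √(-125) = 5*I*√5 ≈ 11.18*I)
((X(14, 8)*F - 1) + 384268)/(-280506 + T(81)) = ((-5*I*√5 - 1) + 384268)/(-280506 + 9*81*(-12 + 81)) = ((-5*I*√5 - 1) + 384268)/(-280506 + 9*81*69) = ((-1 - 5*I*√5) + 384268)/(-280506 + 50301) = (384267 - 5*I*√5)/(-230205) = (384267 - 5*I*√5)*(-1/230205) = -128089/76735 + I*√5/46041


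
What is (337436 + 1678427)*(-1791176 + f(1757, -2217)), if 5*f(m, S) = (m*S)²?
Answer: 30586914322692868103/5 ≈ 6.1174e+18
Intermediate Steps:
f(m, S) = S²*m²/5 (f(m, S) = (m*S)²/5 = (S*m)²/5 = (S²*m²)/5 = S²*m²/5)
(337436 + 1678427)*(-1791176 + f(1757, -2217)) = (337436 + 1678427)*(-1791176 + (⅕)*(-2217)²*1757²) = 2015863*(-1791176 + (⅕)*4915089*3087049) = 2015863*(-1791176 + 15173120582361/5) = 2015863*(15173111626481/5) = 30586914322692868103/5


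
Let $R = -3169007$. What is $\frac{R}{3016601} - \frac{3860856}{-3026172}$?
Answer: $\frac{171391818271}{760729456781} \approx 0.2253$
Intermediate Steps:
$\frac{R}{3016601} - \frac{3860856}{-3026172} = - \frac{3169007}{3016601} - \frac{3860856}{-3026172} = \left(-3169007\right) \frac{1}{3016601} - - \frac{321738}{252181} = - \frac{3169007}{3016601} + \frac{321738}{252181} = \frac{171391818271}{760729456781}$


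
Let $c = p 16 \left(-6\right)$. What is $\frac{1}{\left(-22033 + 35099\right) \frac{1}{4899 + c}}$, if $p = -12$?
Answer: $\frac{6051}{13066} \approx 0.46311$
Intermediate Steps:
$c = 1152$ ($c = \left(-12\right) 16 \left(-6\right) = \left(-192\right) \left(-6\right) = 1152$)
$\frac{1}{\left(-22033 + 35099\right) \frac{1}{4899 + c}} = \frac{1}{\left(-22033 + 35099\right) \frac{1}{4899 + 1152}} = \frac{1}{13066 \cdot \frac{1}{6051}} = \frac{1}{\frac{13066}{6051}} = \frac{6051}{13066}$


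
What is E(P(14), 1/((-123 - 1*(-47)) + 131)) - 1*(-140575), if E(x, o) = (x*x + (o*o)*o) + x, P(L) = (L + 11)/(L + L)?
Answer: 18336542297659/130438000 ≈ 1.4058e+5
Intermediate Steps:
P(L) = (11 + L)/(2*L) (P(L) = (11 + L)/((2*L)) = (11 + L)*(1/(2*L)) = (11 + L)/(2*L))
E(x, o) = x + o³ + x² (E(x, o) = (x² + o²*o) + x = (x² + o³) + x = (o³ + x²) + x = x + o³ + x²)
E(P(14), 1/((-123 - 1*(-47)) + 131)) - 1*(-140575) = ((½)*(11 + 14)/14 + (1/((-123 - 1*(-47)) + 131))³ + ((½)*(11 + 14)/14)²) - 1*(-140575) = ((½)*(1/14)*25 + (1/((-123 + 47) + 131))³ + ((½)*(1/14)*25)²) + 140575 = (25/28 + (1/(-76 + 131))³ + (25/28)²) + 140575 = (25/28 + (1/55)³ + 625/784) + 140575 = (25/28 + 1/166375 + 625/784) + 140575 = 220447659/130438000 + 140575 = 18336542297659/130438000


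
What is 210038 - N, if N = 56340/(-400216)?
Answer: 21015156137/100054 ≈ 2.1004e+5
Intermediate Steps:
N = -14085/100054 (N = 56340*(-1/400216) = -14085/100054 ≈ -0.14077)
210038 - N = 210038 - 1*(-14085/100054) = 210038 + 14085/100054 = 21015156137/100054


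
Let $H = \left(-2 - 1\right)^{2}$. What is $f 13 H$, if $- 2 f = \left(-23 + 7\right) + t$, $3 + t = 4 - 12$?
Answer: $\frac{3159}{2} \approx 1579.5$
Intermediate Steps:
$t = -11$ ($t = -3 + \left(4 - 12\right) = -3 - 8 = -11$)
$f = \frac{27}{2}$ ($f = - \frac{\left(-23 + 7\right) - 11}{2} = - \frac{-16 - 11}{2} = \left(- \frac{1}{2}\right) \left(-27\right) = \frac{27}{2} \approx 13.5$)
$H = 9$ ($H = \left(-3\right)^{2} = 9$)
$f 13 H = \frac{27}{2} \cdot 13 \cdot 9 = \frac{351}{2} \cdot 9 = \frac{3159}{2}$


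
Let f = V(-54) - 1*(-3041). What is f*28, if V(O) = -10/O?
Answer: 2299136/27 ≈ 85153.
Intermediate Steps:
f = 82112/27 (f = -10/(-54) - 1*(-3041) = -10*(-1/54) + 3041 = 5/27 + 3041 = 82112/27 ≈ 3041.2)
f*28 = (82112/27)*28 = 2299136/27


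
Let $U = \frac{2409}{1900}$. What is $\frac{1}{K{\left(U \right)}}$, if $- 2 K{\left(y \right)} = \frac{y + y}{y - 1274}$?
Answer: $\frac{2418191}{2409} \approx 1003.8$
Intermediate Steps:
$U = \frac{2409}{1900}$ ($U = 2409 \cdot \frac{1}{1900} = \frac{2409}{1900} \approx 1.2679$)
$K{\left(y \right)} = - \frac{y}{-1274 + y}$ ($K{\left(y \right)} = - \frac{\left(y + y\right) \frac{1}{y - 1274}}{2} = - \frac{2 y \frac{1}{-1274 + y}}{2} = - \frac{y}{-1274 + y}$)
$\frac{1}{K{\left(U \right)}} = \frac{1}{\left(-1\right) \frac{2409}{1900} \frac{1}{-1274 + \frac{2409}{1900}}} = \frac{1}{\left(-1\right) \frac{2409}{1900} \frac{1}{- \frac{2418191}{1900}}} = \frac{1}{\left(-1\right) \frac{2409}{1900} \left(- \frac{1900}{2418191}\right)} = \frac{1}{\frac{2409}{2418191}} = \frac{2418191}{2409}$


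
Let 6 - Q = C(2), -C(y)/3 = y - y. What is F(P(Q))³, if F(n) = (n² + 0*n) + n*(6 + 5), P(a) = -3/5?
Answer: -3796416/15625 ≈ -242.97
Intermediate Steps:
C(y) = 0 (C(y) = -3*(y - y) = -3*0 = 0)
Q = 6 (Q = 6 - 1*0 = 6 + 0 = 6)
P(a) = -⅗ (P(a) = -3*⅕ = -⅗)
F(n) = n² + 11*n (F(n) = (n² + 0) + n*11 = n² + 11*n)
F(P(Q))³ = (-3*(11 - ⅗)/5)³ = (-⅗*52/5)³ = (-156/25)³ = -3796416/15625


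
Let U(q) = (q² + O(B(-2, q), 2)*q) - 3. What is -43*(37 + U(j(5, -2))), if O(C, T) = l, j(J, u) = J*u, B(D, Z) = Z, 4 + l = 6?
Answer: -4902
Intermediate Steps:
l = 2 (l = -4 + 6 = 2)
O(C, T) = 2
U(q) = -3 + q² + 2*q (U(q) = (q² + 2*q) - 3 = -3 + q² + 2*q)
-43*(37 + U(j(5, -2))) = -43*(37 + (-3 + (5*(-2))² + 2*(5*(-2)))) = -43*(37 + (-3 + (-10)² + 2*(-10))) = -43*(37 + (-3 + 100 - 20)) = -43*(37 + 77) = -43*114 = -4902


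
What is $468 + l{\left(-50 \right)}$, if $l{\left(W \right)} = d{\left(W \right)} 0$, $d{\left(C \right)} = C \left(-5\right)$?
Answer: $468$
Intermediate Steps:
$d{\left(C \right)} = - 5 C$
$l{\left(W \right)} = 0$ ($l{\left(W \right)} = - 5 W 0 = 0$)
$468 + l{\left(-50 \right)} = 468 + 0 = 468$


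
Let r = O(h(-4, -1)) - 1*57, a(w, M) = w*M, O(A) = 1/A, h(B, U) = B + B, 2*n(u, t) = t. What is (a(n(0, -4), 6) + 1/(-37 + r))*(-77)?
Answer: 696388/753 ≈ 924.82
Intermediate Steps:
n(u, t) = t/2
h(B, U) = 2*B
a(w, M) = M*w
r = -457/8 (r = 1/(2*(-4)) - 1*57 = 1/(-8) - 57 = -1/8 - 57 = -457/8 ≈ -57.125)
(a(n(0, -4), 6) + 1/(-37 + r))*(-77) = (6*((1/2)*(-4)) + 1/(-37 - 457/8))*(-77) = (6*(-2) + 1/(-753/8))*(-77) = (-12 - 8/753)*(-77) = -9044/753*(-77) = 696388/753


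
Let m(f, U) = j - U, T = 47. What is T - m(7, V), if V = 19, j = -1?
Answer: 67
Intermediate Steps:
m(f, U) = -1 - U
T - m(7, V) = 47 - (-1 - 1*19) = 47 - (-1 - 19) = 47 - 1*(-20) = 47 + 20 = 67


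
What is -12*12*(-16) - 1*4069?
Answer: -1765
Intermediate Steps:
-12*12*(-16) - 1*4069 = -144*(-16) - 4069 = 2304 - 4069 = -1765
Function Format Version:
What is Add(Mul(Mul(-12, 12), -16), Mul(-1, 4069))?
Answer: -1765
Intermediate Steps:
Add(Mul(Mul(-12, 12), -16), Mul(-1, 4069)) = Add(Mul(-144, -16), -4069) = Add(2304, -4069) = -1765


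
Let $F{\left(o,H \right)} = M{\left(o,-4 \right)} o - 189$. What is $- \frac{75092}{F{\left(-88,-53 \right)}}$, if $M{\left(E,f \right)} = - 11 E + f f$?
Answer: $\frac{75092}{86781} \approx 0.8653$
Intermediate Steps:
$M{\left(E,f \right)} = f^{2} - 11 E$ ($M{\left(E,f \right)} = - 11 E + f^{2} = f^{2} - 11 E$)
$F{\left(o,H \right)} = -189 + o \left(16 - 11 o\right)$ ($F{\left(o,H \right)} = \left(\left(-4\right)^{2} - 11 o\right) o - 189 = \left(16 - 11 o\right) o - 189 = o \left(16 - 11 o\right) - 189 = -189 + o \left(16 - 11 o\right)$)
$- \frac{75092}{F{\left(-88,-53 \right)}} = - \frac{75092}{-189 - - 88 \left(-16 + 11 \left(-88\right)\right)} = - \frac{75092}{-189 - - 88 \left(-16 - 968\right)} = - \frac{75092}{-189 - \left(-88\right) \left(-984\right)} = - \frac{75092}{-189 - 86592} = - \frac{75092}{-86781} = \left(-75092\right) \left(- \frac{1}{86781}\right) = \frac{75092}{86781}$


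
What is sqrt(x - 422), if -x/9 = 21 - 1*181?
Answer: sqrt(1018) ≈ 31.906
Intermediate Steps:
x = 1440 (x = -9*(21 - 1*181) = -9*(21 - 181) = -9*(-160) = 1440)
sqrt(x - 422) = sqrt(1440 - 422) = sqrt(1018)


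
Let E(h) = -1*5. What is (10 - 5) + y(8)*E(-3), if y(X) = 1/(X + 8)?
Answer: 75/16 ≈ 4.6875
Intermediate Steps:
E(h) = -5
y(X) = 1/(8 + X)
(10 - 5) + y(8)*E(-3) = (10 - 5) - 5/(8 + 8) = 5 - 5/16 = 75/16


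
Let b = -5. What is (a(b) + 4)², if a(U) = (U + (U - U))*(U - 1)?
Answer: 1156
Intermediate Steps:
a(U) = U*(-1 + U) (a(U) = (U + 0)*(-1 + U) = U*(-1 + U))
(a(b) + 4)² = (-5*(-1 - 5) + 4)² = (-5*(-6) + 4)² = (30 + 4)² = 34² = 1156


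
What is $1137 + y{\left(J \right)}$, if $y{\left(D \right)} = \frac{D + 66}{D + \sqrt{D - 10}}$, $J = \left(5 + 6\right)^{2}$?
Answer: $\frac{16543237}{14530} - \frac{187 \sqrt{111}}{14530} \approx 1138.4$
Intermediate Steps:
$J = 121$ ($J = 11^{2} = 121$)
$y{\left(D \right)} = \frac{66 + D}{D + \sqrt{-10 + D}}$
$1137 + y{\left(J \right)} = 1137 + \frac{66 + 121}{121 + \sqrt{-10 + 121}} = 1137 + \frac{1}{121 + \sqrt{111}} \cdot 187 = 1137 + \frac{187}{121 + \sqrt{111}}$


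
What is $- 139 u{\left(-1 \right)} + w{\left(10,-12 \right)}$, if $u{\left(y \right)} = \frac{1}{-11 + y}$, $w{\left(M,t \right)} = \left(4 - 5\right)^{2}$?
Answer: $\frac{151}{12} \approx 12.583$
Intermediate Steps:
$w{\left(M,t \right)} = 1$ ($w{\left(M,t \right)} = \left(-1\right)^{2} = 1$)
$- 139 u{\left(-1 \right)} + w{\left(10,-12 \right)} = - \frac{139}{-11 - 1} + 1 = - \frac{139}{-12} + 1 = \left(-139\right) \left(- \frac{1}{12}\right) + 1 = \frac{139}{12} + 1 = \frac{151}{12}$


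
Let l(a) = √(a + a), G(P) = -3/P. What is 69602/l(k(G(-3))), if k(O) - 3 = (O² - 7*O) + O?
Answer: -34801*I ≈ -34801.0*I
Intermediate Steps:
k(O) = 3 + O² - 6*O (k(O) = 3 + ((O² - 7*O) + O) = 3 + (O² - 6*O) = 3 + O² - 6*O)
l(a) = √2*√a (l(a) = √(2*a) = √2*√a)
69602/l(k(G(-3))) = 69602/((√2*√(3 + (-3/(-3))² - (-18)/(-3)))) = 69602/((√2*√(3 + (-3*(-⅓))² - (-18)*(-1)/3))) = 69602/((√2*√(3 + 1² - 6*1))) = 69602/((√2*√(3 + 1 - 6))) = 69602/((√2*√(-2))) = 69602/((√2*(I*√2))) = 69602/((2*I)) = 69602*(-I/2) = -34801*I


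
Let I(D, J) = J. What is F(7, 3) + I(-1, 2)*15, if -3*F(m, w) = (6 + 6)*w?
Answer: 18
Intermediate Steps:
F(m, w) = -4*w (F(m, w) = -(6 + 6)*w/3 = -4*w)
F(7, 3) + I(-1, 2)*15 = -4*3 + 2*15 = -12 + 30 = 18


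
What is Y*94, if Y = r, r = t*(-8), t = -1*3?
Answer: 2256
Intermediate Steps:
t = -3
r = 24 (r = -3*(-8) = 24)
Y = 24
Y*94 = 24*94 = 2256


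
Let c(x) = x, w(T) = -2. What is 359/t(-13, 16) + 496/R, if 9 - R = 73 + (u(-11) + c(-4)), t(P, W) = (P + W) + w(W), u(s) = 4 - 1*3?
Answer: 21403/61 ≈ 350.87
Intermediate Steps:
u(s) = 1 (u(s) = 4 - 3 = 1)
t(P, W) = -2 + P + W (t(P, W) = (P + W) - 2 = -2 + P + W)
R = -61 (R = 9 - (73 + (1 - 4)) = 9 - (73 - 3) = 9 - 1*70 = 9 - 70 = -61)
359/t(-13, 16) + 496/R = 359/(-2 - 13 + 16) + 496/(-61) = 359/1 + 496*(-1/61) = 359*1 - 496/61 = 359 - 496/61 = 21403/61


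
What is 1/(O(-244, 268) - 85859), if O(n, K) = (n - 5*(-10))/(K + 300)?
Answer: -284/24384053 ≈ -1.1647e-5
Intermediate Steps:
O(n, K) = (50 + n)/(300 + K) (O(n, K) = (n + 50)/(300 + K) = (50 + n)/(300 + K))
1/(O(-244, 268) - 85859) = 1/((50 - 244)/(300 + 268) - 85859) = 1/(-194/568 - 85859) = 1/((1/568)*(-194) - 85859) = 1/(-97/284 - 85859) = 1/(-24384053/284) = -284/24384053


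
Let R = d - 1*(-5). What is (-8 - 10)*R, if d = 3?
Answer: -144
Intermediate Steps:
R = 8 (R = 3 - 1*(-5) = 3 + 5 = 8)
(-8 - 10)*R = (-8 - 10)*8 = -18*8 = -144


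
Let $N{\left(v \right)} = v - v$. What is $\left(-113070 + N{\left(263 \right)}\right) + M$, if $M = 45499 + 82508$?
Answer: $14937$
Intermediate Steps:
$N{\left(v \right)} = 0$
$M = 128007$
$\left(-113070 + N{\left(263 \right)}\right) + M = \left(-113070 + 0\right) + 128007 = -113070 + 128007 = 14937$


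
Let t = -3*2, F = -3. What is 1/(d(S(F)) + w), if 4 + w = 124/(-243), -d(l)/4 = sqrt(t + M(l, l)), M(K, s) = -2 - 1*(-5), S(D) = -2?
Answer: -33291/504446 + 59049*I*sqrt(3)/1008892 ≈ -0.065995 + 0.10137*I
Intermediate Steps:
M(K, s) = 3 (M(K, s) = -2 + 5 = 3)
t = -6
d(l) = -4*I*sqrt(3) (d(l) = -4*sqrt(-6 + 3) = -4*I*sqrt(3))
w = -1096/243 (w = -4 + 124/(-243) = -4 + 124*(-1/243) = -4 - 124/243 = -1096/243 ≈ -4.5103)
1/(d(S(F)) + w) = 1/(-4*I*sqrt(3) - 1096/243) = 1/(-1096/243 - 4*I*sqrt(3))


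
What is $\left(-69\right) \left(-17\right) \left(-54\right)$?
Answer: $-63342$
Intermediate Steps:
$\left(-69\right) \left(-17\right) \left(-54\right) = 1173 \left(-54\right) = -63342$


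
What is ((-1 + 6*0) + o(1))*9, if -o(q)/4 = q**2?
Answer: -45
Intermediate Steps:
o(q) = -4*q**2
((-1 + 6*0) + o(1))*9 = ((-1 + 6*0) - 4*1**2)*9 = ((-1 + 0) - 4*1)*9 = (-1 - 4)*9 = -5*9 = -45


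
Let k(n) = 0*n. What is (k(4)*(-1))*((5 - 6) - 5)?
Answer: 0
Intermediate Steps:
k(n) = 0
(k(4)*(-1))*((5 - 6) - 5) = (0*(-1))*((5 - 6) - 5) = 0*(-1 - 5) = 0*(-6) = 0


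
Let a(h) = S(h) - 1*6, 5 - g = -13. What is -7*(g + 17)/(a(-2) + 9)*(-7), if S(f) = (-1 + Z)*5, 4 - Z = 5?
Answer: -245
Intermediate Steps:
Z = -1 (Z = 4 - 1*5 = 4 - 5 = -1)
S(f) = -10 (S(f) = (-1 - 1)*5 = -2*5 = -10)
g = 18 (g = 5 - 1*(-13) = 5 + 13 = 18)
a(h) = -16 (a(h) = -10 - 1*6 = -10 - 6 = -16)
-7*(g + 17)/(a(-2) + 9)*(-7) = -7*(18 + 17)/(-16 + 9)*(-7) = -245/(-7)*(-7) = -245*(-1)/7*(-7) = -7*(-5)*(-7) = 35*(-7) = -245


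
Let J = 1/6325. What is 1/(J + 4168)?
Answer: 6325/26362601 ≈ 0.00023992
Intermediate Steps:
J = 1/6325 ≈ 0.00015810
1/(J + 4168) = 1/(1/6325 + 4168) = 1/(26362601/6325) = 6325/26362601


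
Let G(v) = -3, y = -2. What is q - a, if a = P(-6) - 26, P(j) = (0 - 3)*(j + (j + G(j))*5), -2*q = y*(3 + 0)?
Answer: -124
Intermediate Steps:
q = 3 (q = -(-1)*(3 + 0) = -(-1)*3 = -½*(-6) = 3)
P(j) = 45 - 18*j (P(j) = (0 - 3)*(j + (j - 3)*5) = -3*(j + (-3 + j)*5) = -3*(j + (-15 + 5*j)) = -3*(-15 + 6*j) = 45 - 18*j)
a = 127 (a = (45 - 18*(-6)) - 26 = (45 + 108) - 26 = 153 - 26 = 127)
q - a = 3 - 1*127 = 3 - 127 = -124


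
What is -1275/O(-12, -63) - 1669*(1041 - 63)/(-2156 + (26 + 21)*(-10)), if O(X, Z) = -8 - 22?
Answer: 1743887/2626 ≈ 664.08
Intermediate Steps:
O(X, Z) = -30
-1275/O(-12, -63) - 1669*(1041 - 63)/(-2156 + (26 + 21)*(-10)) = -1275/(-30) - 1669*(1041 - 63)/(-2156 + (26 + 21)*(-10)) = -1275*(-1/30) - 1669*978/(-2156 + 47*(-10)) = 85/2 - 1669*978/(-2156 - 470) = 85/2 - 1669/((-2626*1/978)) = 85/2 - 1669/(-1313/489) = 85/2 - 1669*(-489/1313) = 85/2 + 816141/1313 = 1743887/2626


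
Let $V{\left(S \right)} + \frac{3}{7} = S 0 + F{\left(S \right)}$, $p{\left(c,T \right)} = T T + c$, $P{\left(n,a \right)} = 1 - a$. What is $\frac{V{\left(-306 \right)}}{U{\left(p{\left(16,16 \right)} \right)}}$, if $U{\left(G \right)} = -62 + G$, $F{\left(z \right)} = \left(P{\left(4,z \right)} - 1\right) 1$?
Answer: $\frac{713}{490} \approx 1.4551$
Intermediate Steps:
$p{\left(c,T \right)} = c + T^{2}$ ($p{\left(c,T \right)} = T^{2} + c = c + T^{2}$)
$F{\left(z \right)} = - z$ ($F{\left(z \right)} = \left(\left(1 - z\right) - 1\right) 1 = - z 1 = - z$)
$V{\left(S \right)} = - \frac{3}{7} - S$ ($V{\left(S \right)} = - \frac{3}{7} - \left(S - S 0\right) = - \frac{3}{7} + \left(0 - S\right) = - \frac{3}{7} - S$)
$\frac{V{\left(-306 \right)}}{U{\left(p{\left(16,16 \right)} \right)}} = \frac{- \frac{3}{7} - -306}{-62 + \left(16 + 16^{2}\right)} = \frac{- \frac{3}{7} + 306}{-62 + \left(16 + 256\right)} = \frac{2139}{7 \left(-62 + 272\right)} = \frac{2139}{7 \cdot 210} = \frac{2139}{7} \cdot \frac{1}{210} = \frac{713}{490}$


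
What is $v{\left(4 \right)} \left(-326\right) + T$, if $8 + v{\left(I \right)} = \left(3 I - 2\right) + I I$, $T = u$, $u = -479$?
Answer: $-6347$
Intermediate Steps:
$T = -479$
$v{\left(I \right)} = -10 + I^{2} + 3 I$ ($v{\left(I \right)} = -8 + \left(\left(3 I - 2\right) + I I\right) = -8 + \left(\left(-2 + 3 I\right) + I^{2}\right) = -8 + \left(-2 + I^{2} + 3 I\right) = -10 + I^{2} + 3 I$)
$v{\left(4 \right)} \left(-326\right) + T = \left(-10 + 4^{2} + 3 \cdot 4\right) \left(-326\right) - 479 = \left(-10 + 16 + 12\right) \left(-326\right) - 479 = 18 \left(-326\right) - 479 = -5868 - 479 = -6347$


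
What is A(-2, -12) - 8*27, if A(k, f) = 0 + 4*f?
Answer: -264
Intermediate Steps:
A(k, f) = 4*f
A(-2, -12) - 8*27 = 4*(-12) - 8*27 = -48 - 216 = -264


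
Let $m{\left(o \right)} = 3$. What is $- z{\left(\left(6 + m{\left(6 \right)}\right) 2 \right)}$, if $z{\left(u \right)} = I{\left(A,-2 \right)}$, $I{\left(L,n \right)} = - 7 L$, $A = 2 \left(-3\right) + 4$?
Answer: $-14$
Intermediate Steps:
$A = -2$ ($A = -6 + 4 = -2$)
$z{\left(u \right)} = 14$ ($z{\left(u \right)} = \left(-7\right) \left(-2\right) = 14$)
$- z{\left(\left(6 + m{\left(6 \right)}\right) 2 \right)} = \left(-1\right) 14 = -14$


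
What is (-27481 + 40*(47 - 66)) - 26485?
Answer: -54726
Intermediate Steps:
(-27481 + 40*(47 - 66)) - 26485 = (-27481 + 40*(-19)) - 26485 = (-27481 - 760) - 26485 = -28241 - 26485 = -54726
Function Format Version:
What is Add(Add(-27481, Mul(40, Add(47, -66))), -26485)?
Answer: -54726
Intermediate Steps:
Add(Add(-27481, Mul(40, Add(47, -66))), -26485) = Add(Add(-27481, Mul(40, -19)), -26485) = Add(Add(-27481, -760), -26485) = Add(-28241, -26485) = -54726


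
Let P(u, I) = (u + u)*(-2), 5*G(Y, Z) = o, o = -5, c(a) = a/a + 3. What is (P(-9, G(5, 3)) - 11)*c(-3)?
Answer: 100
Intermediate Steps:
c(a) = 4 (c(a) = 1 + 3 = 4)
G(Y, Z) = -1 (G(Y, Z) = (1/5)*(-5) = -1)
P(u, I) = -4*u (P(u, I) = (2*u)*(-2) = -4*u)
(P(-9, G(5, 3)) - 11)*c(-3) = (-4*(-9) - 11)*4 = (36 - 11)*4 = 25*4 = 100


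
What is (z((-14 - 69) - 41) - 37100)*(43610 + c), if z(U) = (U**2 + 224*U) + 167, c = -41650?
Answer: -96692680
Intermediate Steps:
z(U) = 167 + U**2 + 224*U
(z((-14 - 69) - 41) - 37100)*(43610 + c) = ((167 + ((-14 - 69) - 41)**2 + 224*((-14 - 69) - 41)) - 37100)*(43610 - 41650) = ((167 + (-83 - 41)**2 + 224*(-83 - 41)) - 37100)*1960 = ((167 + (-124)**2 + 224*(-124)) - 37100)*1960 = ((167 + 15376 - 27776) - 37100)*1960 = (-12233 - 37100)*1960 = -49333*1960 = -96692680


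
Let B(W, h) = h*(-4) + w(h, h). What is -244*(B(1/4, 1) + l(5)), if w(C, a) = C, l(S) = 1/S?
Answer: 3416/5 ≈ 683.20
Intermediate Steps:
B(W, h) = -3*h (B(W, h) = h*(-4) + h = -4*h + h = -3*h)
-244*(B(1/4, 1) + l(5)) = -244*(-3*1 + 1/5) = -244*(-3 + 1/5) = -244*(-14/5) = 3416/5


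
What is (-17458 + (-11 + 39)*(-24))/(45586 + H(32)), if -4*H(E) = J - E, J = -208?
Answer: -9065/22823 ≈ -0.39719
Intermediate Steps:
H(E) = 52 + E/4 (H(E) = -(-208 - E)/4 = 52 + E/4)
(-17458 + (-11 + 39)*(-24))/(45586 + H(32)) = (-17458 + (-11 + 39)*(-24))/(45586 + (52 + (¼)*32)) = (-17458 + 28*(-24))/(45586 + (52 + 8)) = (-17458 - 672)/(45586 + 60) = -18130/45646 = -18130*1/45646 = -9065/22823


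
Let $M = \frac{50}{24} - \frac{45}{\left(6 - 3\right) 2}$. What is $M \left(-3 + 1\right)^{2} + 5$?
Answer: $- \frac{50}{3} \approx -16.667$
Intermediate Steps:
$M = - \frac{65}{12}$ ($M = 50 \cdot \frac{1}{24} - \frac{45}{3 \cdot 2} = \frac{25}{12} - \frac{45}{6} = \frac{25}{12} - \frac{15}{2} = - \frac{65}{12} \approx -5.4167$)
$M \left(-3 + 1\right)^{2} + 5 = - \frac{65 \left(-3 + 1\right)^{2}}{12} + 5 = - \frac{65 \left(-2\right)^{2}}{12} + 5 = \left(- \frac{65}{12}\right) 4 + 5 = - \frac{65}{3} + 5 = - \frac{50}{3}$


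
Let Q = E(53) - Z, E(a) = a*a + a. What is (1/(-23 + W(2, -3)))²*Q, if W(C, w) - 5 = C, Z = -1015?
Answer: 3877/256 ≈ 15.145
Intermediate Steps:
W(C, w) = 5 + C
E(a) = a + a² (E(a) = a² + a = a + a²)
Q = 3877 (Q = 53*(1 + 53) - 1*(-1015) = 53*54 + 1015 = 2862 + 1015 = 3877)
(1/(-23 + W(2, -3)))²*Q = (1/(-23 + (5 + 2)))²*3877 = (1/(-23 + 7))²*3877 = (1/(-16))²*3877 = (-1/16)²*3877 = (1/256)*3877 = 3877/256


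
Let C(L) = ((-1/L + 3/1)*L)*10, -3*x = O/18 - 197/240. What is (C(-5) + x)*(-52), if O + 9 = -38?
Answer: 4460677/540 ≈ 8260.5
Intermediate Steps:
O = -47 (O = -9 - 38 = -47)
x = 2471/2160 (x = -(-47/18 - 197/240)/3 = -⅓*(-2471/720) = 2471/2160 ≈ 1.1440)
C(L) = 10*L*(3 - 1/L) (C(L) = ((-1/L + 3*1)*L)*10 = ((-1/L + 3)*L)*10 = ((3 - 1/L)*L)*10 = (L*(3 - 1/L))*10 = 10*L*(3 - 1/L))
(C(-5) + x)*(-52) = ((-10 + 30*(-5)) + 2471/2160)*(-52) = ((-10 - 150) + 2471/2160)*(-52) = (-160 + 2471/2160)*(-52) = -343129/2160*(-52) = 4460677/540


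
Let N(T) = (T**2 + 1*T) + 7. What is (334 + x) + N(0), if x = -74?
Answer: 267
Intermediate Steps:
N(T) = 7 + T + T**2 (N(T) = (T**2 + T) + 7 = (T + T**2) + 7 = 7 + T + T**2)
(334 + x) + N(0) = (334 - 74) + (7 + 0 + 0**2) = 260 + (7 + 0 + 0) = 260 + 7 = 267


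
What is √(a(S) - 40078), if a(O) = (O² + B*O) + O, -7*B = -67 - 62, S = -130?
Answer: I*√1259482/7 ≈ 160.32*I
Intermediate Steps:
B = 129/7 (B = -(-67 - 62)/7 = -⅐*(-129) = 129/7 ≈ 18.429)
a(O) = O² + 136*O/7 (a(O) = (O² + 129*O/7) + O = O² + 136*O/7)
√(a(S) - 40078) = √((⅐)*(-130)*(136 + 7*(-130)) - 40078) = √((⅐)*(-130)*(136 - 910) - 40078) = √((⅐)*(-130)*(-774) - 40078) = √(100620/7 - 40078) = √(-179926/7) = I*√1259482/7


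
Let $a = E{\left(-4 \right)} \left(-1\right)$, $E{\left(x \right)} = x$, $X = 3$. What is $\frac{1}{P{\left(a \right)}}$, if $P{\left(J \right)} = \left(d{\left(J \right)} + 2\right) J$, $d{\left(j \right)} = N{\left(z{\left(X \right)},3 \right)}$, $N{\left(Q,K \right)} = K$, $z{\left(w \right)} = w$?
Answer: $\frac{1}{20} \approx 0.05$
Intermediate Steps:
$d{\left(j \right)} = 3$
$a = 4$ ($a = \left(-4\right) \left(-1\right) = 4$)
$P{\left(J \right)} = 5 J$ ($P{\left(J \right)} = \left(3 + 2\right) J = 5 J$)
$\frac{1}{P{\left(a \right)}} = \frac{1}{5 \cdot 4} = \frac{1}{20}$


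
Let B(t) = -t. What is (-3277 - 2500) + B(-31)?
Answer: -5746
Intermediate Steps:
(-3277 - 2500) + B(-31) = (-3277 - 2500) - 1*(-31) = -5777 + 31 = -5746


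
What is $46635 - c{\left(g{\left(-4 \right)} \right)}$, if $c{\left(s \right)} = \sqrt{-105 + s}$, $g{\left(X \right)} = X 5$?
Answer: $46635 - 5 i \sqrt{5} \approx 46635.0 - 11.18 i$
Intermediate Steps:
$g{\left(X \right)} = 5 X$
$46635 - c{\left(g{\left(-4 \right)} \right)} = 46635 - \sqrt{-105 + 5 \left(-4\right)} = 46635 - \sqrt{-105 - 20} = 46635 - \sqrt{-125} = 46635 - 5 i \sqrt{5}$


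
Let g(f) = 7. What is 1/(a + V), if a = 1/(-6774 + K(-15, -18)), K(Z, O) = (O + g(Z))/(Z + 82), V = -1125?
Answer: -453869/510602692 ≈ -0.00088889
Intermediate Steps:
K(Z, O) = (7 + O)/(82 + Z) (K(Z, O) = (O + 7)/(Z + 82) = (7 + O)/(82 + Z))
a = -67/453869 (a = 1/(-6774 + (7 - 18)/(82 - 15)) = 1/(-6774 - 11/67) = 1/(-453869/67) = -67/453869 ≈ -0.00014762)
1/(a + V) = 1/(-67/453869 - 1125) = 1/(-510602692/453869) = -453869/510602692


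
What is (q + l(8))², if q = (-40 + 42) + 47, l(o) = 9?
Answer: 3364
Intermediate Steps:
q = 49 (q = 2 + 47 = 49)
(q + l(8))² = (49 + 9)² = 58² = 3364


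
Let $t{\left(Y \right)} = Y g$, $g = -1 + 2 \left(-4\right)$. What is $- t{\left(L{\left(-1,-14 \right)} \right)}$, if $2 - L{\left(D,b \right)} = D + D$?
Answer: $36$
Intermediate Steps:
$L{\left(D,b \right)} = 2 - 2 D$ ($L{\left(D,b \right)} = 2 - \left(D + D\right) = 2 - 2 D$)
$g = -9$ ($g = -1 - 8 = -9$)
$t{\left(Y \right)} = - 9 Y$ ($t{\left(Y \right)} = Y \left(-9\right) = - 9 Y$)
$- t{\left(L{\left(-1,-14 \right)} \right)} = - \left(-9\right) \left(2 - -2\right) = - \left(-9\right) \left(2 + 2\right) = - \left(-9\right) 4 = \left(-1\right) \left(-36\right) = 36$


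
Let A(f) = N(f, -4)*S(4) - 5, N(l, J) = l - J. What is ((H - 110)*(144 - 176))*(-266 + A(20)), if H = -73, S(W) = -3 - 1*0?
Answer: -2008608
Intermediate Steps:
S(W) = -3 (S(W) = -3 + 0 = -3)
A(f) = -17 - 3*f (A(f) = (f - 1*(-4))*(-3) - 5 = (f + 4)*(-3) - 5 = (4 + f)*(-3) - 5 = (-12 - 3*f) - 5 = -17 - 3*f)
((H - 110)*(144 - 176))*(-266 + A(20)) = ((-73 - 110)*(144 - 176))*(-266 + (-17 - 3*20)) = (-183*(-32))*(-266 + (-17 - 60)) = 5856*(-266 - 77) = 5856*(-343) = -2008608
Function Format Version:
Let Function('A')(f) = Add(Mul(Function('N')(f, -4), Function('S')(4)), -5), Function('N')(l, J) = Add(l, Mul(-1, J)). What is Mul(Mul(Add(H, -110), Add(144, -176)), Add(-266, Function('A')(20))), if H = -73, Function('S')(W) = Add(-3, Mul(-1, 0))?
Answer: -2008608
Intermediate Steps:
Function('S')(W) = -3 (Function('S')(W) = Add(-3, 0) = -3)
Function('A')(f) = Add(-17, Mul(-3, f)) (Function('A')(f) = Add(Mul(Add(f, Mul(-1, -4)), -3), -5) = Add(Mul(Add(f, 4), -3), -5) = Add(Mul(Add(4, f), -3), -5) = Add(Add(-12, Mul(-3, f)), -5) = Add(-17, Mul(-3, f)))
Mul(Mul(Add(H, -110), Add(144, -176)), Add(-266, Function('A')(20))) = Mul(Mul(Add(-73, -110), Add(144, -176)), Add(-266, Add(-17, Mul(-3, 20)))) = Mul(Mul(-183, -32), Add(-266, Add(-17, -60))) = Mul(5856, Add(-266, -77)) = Mul(5856, -343) = -2008608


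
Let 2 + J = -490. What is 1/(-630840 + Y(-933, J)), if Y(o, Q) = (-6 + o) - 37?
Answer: -1/631816 ≈ -1.5827e-6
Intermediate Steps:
J = -492 (J = -2 - 490 = -492)
Y(o, Q) = -43 + o
1/(-630840 + Y(-933, J)) = 1/(-630840 + (-43 - 933)) = 1/(-630840 - 976) = 1/(-631816) = -1/631816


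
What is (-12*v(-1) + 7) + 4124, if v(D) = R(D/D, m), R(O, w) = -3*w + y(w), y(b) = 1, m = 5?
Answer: 4299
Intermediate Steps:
R(O, w) = 1 - 3*w (R(O, w) = -3*w + 1 = 1 - 3*w)
v(D) = -14 (v(D) = 1 - 3*5 = 1 - 15 = -14)
(-12*v(-1) + 7) + 4124 = (-12*(-14) + 7) + 4124 = (168 + 7) + 4124 = 175 + 4124 = 4299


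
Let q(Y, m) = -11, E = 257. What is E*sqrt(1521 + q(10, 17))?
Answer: 257*sqrt(1510) ≈ 9986.7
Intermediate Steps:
E*sqrt(1521 + q(10, 17)) = 257*sqrt(1521 - 11) = 257*sqrt(1510)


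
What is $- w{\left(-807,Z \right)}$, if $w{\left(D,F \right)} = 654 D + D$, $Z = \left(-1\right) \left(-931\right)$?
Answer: $528585$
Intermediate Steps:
$Z = 931$
$w{\left(D,F \right)} = 655 D$
$- w{\left(-807,Z \right)} = - 655 \left(-807\right) = \left(-1\right) \left(-528585\right) = 528585$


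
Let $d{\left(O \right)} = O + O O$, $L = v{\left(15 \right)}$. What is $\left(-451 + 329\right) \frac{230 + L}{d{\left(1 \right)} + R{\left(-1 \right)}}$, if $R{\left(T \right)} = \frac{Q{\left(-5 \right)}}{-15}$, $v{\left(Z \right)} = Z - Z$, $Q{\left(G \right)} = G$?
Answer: $- \frac{84180}{7} \approx -12026.0$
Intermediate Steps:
$v{\left(Z \right)} = 0$
$R{\left(T \right)} = \frac{1}{3}$ ($R{\left(T \right)} = - \frac{5}{-15} = \left(-5\right) \left(- \frac{1}{15}\right) = \frac{1}{3}$)
$L = 0$
$d{\left(O \right)} = O + O^{2}$
$\left(-451 + 329\right) \frac{230 + L}{d{\left(1 \right)} + R{\left(-1 \right)}} = \left(-451 + 329\right) \frac{230 + 0}{1 \left(1 + 1\right) + \frac{1}{3}} = - 122 \frac{230}{1 \cdot 2 + \frac{1}{3}} = - 122 \frac{230}{2 + \frac{1}{3}} = - 122 \frac{230}{\frac{7}{3}} = - 122 \cdot 230 \cdot \frac{3}{7} = \left(-122\right) \frac{690}{7} = - \frac{84180}{7}$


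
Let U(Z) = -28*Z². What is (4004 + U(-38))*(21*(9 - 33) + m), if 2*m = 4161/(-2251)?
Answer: 41403500166/2251 ≈ 1.8393e+7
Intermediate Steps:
m = -4161/4502 (m = (4161/(-2251))/2 = (4161*(-1/2251))/2 = (½)*(-4161/2251) = -4161/4502 ≈ -0.92426)
(4004 + U(-38))*(21*(9 - 33) + m) = (4004 - 28*(-38)²)*(21*(9 - 33) - 4161/4502) = (4004 - 28*1444)*(21*(-24) - 4161/4502) = (4004 - 40432)*(-504 - 4161/4502) = -36428*(-2273169/4502) = 41403500166/2251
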